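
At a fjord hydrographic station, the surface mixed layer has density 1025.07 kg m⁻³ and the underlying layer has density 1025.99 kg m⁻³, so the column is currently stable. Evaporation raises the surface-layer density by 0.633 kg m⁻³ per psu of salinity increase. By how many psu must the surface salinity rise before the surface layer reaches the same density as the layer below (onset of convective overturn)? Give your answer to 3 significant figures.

1.45 psu

Density deficit of the surface layer: 1025.99 − 1025.07 = 0.92 kg m⁻³.
Required change = 0.92 / 0.633 = 1.45 psu.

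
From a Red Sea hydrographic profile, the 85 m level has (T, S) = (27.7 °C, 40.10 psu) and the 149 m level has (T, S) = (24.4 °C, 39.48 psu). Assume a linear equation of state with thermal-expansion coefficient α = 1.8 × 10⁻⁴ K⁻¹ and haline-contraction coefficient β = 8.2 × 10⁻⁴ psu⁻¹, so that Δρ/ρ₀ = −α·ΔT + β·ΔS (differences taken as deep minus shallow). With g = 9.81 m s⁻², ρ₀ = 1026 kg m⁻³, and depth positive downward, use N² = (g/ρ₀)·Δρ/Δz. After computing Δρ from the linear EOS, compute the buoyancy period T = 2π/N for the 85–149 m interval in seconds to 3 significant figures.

ΔT = -3.3 K, ΔS = -0.62 psu (deep − shallow).
Δρ/ρ₀ = −αΔT + βΔS = 5.94 × 10⁻⁴ − 5.084 × 10⁻⁴ = 8.56 × 10⁻⁵, so Δρ ≈ 0.08783 kg m⁻³.
N² = (g/ρ₀)·Δρ/Δz = g·(Δρ/ρ₀)/Δz = 9.81 × 8.56 × 10⁻⁵ / 64 = 1.3121 × 10⁻⁵ s⁻².
N = √(1.3121 × 10⁻⁵) = 3.6223 × 10⁻³ rad s⁻¹ → T = 2π/N = 1.7346 × 10³ s ≈ 1.73 × 10³ s.

1.73 × 10³ s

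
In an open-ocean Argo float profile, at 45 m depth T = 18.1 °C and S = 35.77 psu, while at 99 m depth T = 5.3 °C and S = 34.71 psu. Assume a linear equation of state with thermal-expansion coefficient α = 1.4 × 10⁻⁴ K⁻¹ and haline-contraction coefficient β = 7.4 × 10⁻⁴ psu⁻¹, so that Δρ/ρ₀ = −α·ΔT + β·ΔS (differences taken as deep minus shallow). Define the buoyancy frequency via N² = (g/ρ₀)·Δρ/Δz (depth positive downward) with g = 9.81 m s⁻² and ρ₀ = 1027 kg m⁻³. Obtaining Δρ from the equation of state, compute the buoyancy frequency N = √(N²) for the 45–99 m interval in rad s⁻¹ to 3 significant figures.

0.0135 rad s⁻¹

ΔT = -12.8 K, ΔS = -1.06 psu (deep − shallow).
Δρ/ρ₀ = −αΔT + βΔS = 1.792 × 10⁻³ − 7.844 × 10⁻⁴ = 1.0076 × 10⁻³, so Δρ ≈ 1.035 kg m⁻³.
N² = (g/ρ₀)·Δρ/Δz = g·(Δρ/ρ₀)/Δz = 9.81 × 1.0076 × 10⁻³ / 54 = 1.8305 × 10⁻⁴ s⁻².
N = √(1.8305 × 10⁻⁴) = 0.013530 rad s⁻¹ ≈ 0.0135 rad s⁻¹.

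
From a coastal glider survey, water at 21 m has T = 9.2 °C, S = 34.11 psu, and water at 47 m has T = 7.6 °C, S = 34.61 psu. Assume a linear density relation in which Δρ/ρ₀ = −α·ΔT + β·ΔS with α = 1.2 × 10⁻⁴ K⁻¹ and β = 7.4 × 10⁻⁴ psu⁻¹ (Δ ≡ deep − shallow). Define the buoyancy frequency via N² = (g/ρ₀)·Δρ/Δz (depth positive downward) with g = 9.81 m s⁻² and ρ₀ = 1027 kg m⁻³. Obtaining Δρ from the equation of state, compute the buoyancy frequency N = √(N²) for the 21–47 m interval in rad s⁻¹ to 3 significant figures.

0.0146 rad s⁻¹

ΔT = -1.6 K, ΔS = +0.50 psu (deep − shallow).
Δρ/ρ₀ = −αΔT + βΔS = 1.92 × 10⁻⁴ + 3.70 × 10⁻⁴ = 5.62 × 10⁻⁴, so Δρ ≈ 0.5772 kg m⁻³.
N² = (g/ρ₀)·Δρ/Δz = g·(Δρ/ρ₀)/Δz = 9.81 × 5.62 × 10⁻⁴ / 26 = 2.1205 × 10⁻⁴ s⁻².
N = √(2.1205 × 10⁻⁴) = 0.014562 rad s⁻¹ ≈ 0.0146 rad s⁻¹.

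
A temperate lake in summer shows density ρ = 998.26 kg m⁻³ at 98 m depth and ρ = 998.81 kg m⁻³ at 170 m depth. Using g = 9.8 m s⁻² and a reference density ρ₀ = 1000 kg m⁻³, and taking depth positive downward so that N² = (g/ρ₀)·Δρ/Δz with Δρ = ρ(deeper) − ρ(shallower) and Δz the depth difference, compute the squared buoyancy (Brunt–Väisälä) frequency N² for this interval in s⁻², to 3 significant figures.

Δρ = 998.81 − 998.26 = 0.55 kg m⁻³ over Δz = 170 − 98 = 72 m.
N² = (9.8/1000) × (0.55/72) = 7.4861 × 10⁻⁵ s⁻² ≈ 7.49 × 10⁻⁵ s⁻².

7.49 × 10⁻⁵ s⁻²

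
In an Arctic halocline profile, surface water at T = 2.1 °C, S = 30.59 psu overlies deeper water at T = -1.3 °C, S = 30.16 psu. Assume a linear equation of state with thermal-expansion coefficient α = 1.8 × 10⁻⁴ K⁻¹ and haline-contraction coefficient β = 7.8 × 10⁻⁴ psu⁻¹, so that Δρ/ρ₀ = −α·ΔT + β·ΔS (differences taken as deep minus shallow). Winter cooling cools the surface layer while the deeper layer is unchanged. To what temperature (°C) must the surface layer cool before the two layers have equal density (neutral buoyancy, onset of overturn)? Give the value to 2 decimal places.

Neutral buoyancy requires Δρ = 0, i.e. −α(T_deep − T_surf′) + β(S_deep − S_surf) = 0.
T_surf′ = T_deep − (β/α)·ΔS = -1.3 − (7.8 × 10⁻⁴/1.8 × 10⁻⁴)·(-0.43) = 0.5633 °C.
Cooling required: 2.1 − (0.5633) = 1.5367 °C.

0.56 °C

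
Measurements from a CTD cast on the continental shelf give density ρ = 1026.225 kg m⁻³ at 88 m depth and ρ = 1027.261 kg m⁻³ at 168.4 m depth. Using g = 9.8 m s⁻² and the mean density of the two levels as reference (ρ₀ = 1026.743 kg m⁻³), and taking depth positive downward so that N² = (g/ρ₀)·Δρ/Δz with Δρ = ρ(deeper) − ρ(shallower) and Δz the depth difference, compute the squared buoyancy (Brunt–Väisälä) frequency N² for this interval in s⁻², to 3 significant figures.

Δρ = 1027.261 − 1026.225 = 1.036 kg m⁻³ over Δz = 168.4 − 88 = 80.4 m.
N² = (9.8/1026.743) × (1.036/80.4) = 1.2299 × 10⁻⁴ s⁻² ≈ 1.23 × 10⁻⁴ s⁻².

1.23 × 10⁻⁴ s⁻²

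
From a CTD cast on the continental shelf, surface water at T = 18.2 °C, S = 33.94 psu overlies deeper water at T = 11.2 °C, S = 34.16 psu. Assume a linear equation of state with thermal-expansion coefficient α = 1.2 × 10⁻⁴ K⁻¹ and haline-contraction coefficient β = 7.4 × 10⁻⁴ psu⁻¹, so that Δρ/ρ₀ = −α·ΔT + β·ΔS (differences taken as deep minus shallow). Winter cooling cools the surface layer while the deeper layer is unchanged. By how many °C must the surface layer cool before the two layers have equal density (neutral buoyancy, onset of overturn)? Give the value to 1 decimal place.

Neutral buoyancy requires Δρ = 0, i.e. −α(T_deep − T_surf′) + β(S_deep − S_surf) = 0.
T_surf′ = T_deep − (β/α)·ΔS = 11.2 − (7.4 × 10⁻⁴/1.2 × 10⁻⁴)·(+0.22) = 9.843 °C.
Cooling required: 18.2 − (9.843) = 8.357 °C.

8.4 °C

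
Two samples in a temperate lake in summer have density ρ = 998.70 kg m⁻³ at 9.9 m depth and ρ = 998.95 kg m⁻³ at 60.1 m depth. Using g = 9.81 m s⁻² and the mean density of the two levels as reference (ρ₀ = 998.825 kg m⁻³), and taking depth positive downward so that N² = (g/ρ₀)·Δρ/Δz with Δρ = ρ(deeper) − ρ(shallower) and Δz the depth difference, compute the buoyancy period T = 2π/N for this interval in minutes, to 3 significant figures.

Δρ = 998.95 − 998.70 = 0.25 kg m⁻³ over Δz = 60.1 − 9.9 = 50.2 m.
N² = (9.81/998.825) × (0.25/50.2) = 4.8912 × 10⁻⁵ s⁻².
N = √(4.8912 × 10⁻⁵) = 6.9937 × 10⁻³ rad s⁻¹, so T = 2π/N = 898.41 s = 14.973 min ≈ 15.0 min.
A positive N² confirms static stability across the interval.

15.0 min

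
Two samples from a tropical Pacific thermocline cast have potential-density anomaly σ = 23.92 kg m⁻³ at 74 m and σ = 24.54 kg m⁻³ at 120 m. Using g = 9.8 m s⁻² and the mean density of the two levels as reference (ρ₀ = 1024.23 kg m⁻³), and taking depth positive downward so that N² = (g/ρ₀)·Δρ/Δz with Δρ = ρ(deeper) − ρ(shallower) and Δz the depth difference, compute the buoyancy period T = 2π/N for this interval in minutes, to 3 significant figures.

9.22 min

Δρ = 1024.54 − 1023.92 = 0.62 kg m⁻³ over Δz = 120 − 74 = 46 m.
N² = (9.8/1024.23) × (0.62/46) = 1.2896 × 10⁻⁴ s⁻².
N = √(1.2896 × 10⁻⁴) = 0.011356 rad s⁻¹, so T = 2π/N = 553.29 s = 9.2215 min ≈ 9.22 min.
Since Δρ > 0 the layer is stably stratified.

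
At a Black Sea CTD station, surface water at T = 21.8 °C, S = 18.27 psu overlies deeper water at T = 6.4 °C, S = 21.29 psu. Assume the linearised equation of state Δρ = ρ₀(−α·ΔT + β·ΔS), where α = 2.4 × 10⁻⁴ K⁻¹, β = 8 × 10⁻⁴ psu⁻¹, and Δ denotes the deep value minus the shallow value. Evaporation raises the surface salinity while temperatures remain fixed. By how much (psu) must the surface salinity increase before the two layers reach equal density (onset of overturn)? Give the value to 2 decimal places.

7.64 psu

Neutral buoyancy requires −α(T_deep − T_surf) + β(S_deep − S_surf′) = 0.
S_surf′ = S_deep − (α/β)·ΔT = 21.29 − (2.4 × 10⁻⁴/8 × 10⁻⁴)·(-15.4) = 25.9100 psu.
Increase required: 25.9100 − 18.27 = 7.6400 psu.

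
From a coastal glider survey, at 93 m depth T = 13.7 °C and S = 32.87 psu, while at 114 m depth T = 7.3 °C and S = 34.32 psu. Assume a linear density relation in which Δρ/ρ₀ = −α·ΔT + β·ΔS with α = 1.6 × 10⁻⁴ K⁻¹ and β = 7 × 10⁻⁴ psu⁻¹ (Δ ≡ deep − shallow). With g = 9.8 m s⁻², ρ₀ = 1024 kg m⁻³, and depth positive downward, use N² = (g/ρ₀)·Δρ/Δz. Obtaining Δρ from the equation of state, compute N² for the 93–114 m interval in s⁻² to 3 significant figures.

ΔT = -6.4 K, ΔS = +1.45 psu (deep − shallow).
Δρ/ρ₀ = −αΔT + βΔS = 1.024 × 10⁻³ + 1.015 × 10⁻³ = 2.039 × 10⁻³, so Δρ ≈ 2.088 kg m⁻³.
N² = (g/ρ₀)·Δρ/Δz = g·(Δρ/ρ₀)/Δz = 9.8 × 2.039 × 10⁻³ / 21 = 9.5153 × 10⁻⁴ s⁻² ≈ 9.52 × 10⁻⁴ s⁻².

9.52 × 10⁻⁴ s⁻²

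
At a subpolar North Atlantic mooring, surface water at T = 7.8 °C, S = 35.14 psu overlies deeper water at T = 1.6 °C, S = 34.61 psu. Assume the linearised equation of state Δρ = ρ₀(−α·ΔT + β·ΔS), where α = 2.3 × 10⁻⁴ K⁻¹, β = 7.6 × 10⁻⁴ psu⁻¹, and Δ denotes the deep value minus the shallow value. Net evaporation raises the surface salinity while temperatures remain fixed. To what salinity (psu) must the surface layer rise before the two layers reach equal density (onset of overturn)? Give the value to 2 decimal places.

Neutral buoyancy requires −α(T_deep − T_surf) + β(S_deep − S_surf′) = 0.
S_surf′ = S_deep − (α/β)·ΔT = 34.61 − (2.3 × 10⁻⁴/7.6 × 10⁻⁴)·(-6.2) = 36.4863 psu.
Increase required: 36.4863 − 35.14 = 1.3463 psu.

36.49 psu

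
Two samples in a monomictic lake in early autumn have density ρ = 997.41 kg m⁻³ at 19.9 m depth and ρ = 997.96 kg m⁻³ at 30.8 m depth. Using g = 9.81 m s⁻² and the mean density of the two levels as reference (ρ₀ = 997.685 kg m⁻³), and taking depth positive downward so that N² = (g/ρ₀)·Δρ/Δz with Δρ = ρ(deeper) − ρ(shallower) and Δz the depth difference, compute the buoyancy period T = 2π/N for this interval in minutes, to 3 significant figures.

Δρ = 997.96 − 997.41 = 0.55 kg m⁻³ over Δz = 30.8 − 19.9 = 10.9 m.
N² = (9.81/997.685) × (0.55/10.9) = 4.9615 × 10⁻⁴ s⁻².
N = √(4.9615 × 10⁻⁴) = 0.022274 rad s⁻¹, so T = 2π/N = 282.09 s = 4.7015 min ≈ 4.70 min.
Since Δρ > 0 the layer is stably stratified.

4.70 min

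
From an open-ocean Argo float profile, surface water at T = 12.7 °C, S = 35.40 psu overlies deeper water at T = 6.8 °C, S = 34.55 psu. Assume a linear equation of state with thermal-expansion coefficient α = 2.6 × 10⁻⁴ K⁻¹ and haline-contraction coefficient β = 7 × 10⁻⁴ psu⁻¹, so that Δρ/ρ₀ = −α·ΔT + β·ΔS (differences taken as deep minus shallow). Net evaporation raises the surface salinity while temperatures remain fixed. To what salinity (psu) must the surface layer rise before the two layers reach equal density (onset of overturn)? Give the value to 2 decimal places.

36.74 psu

Neutral buoyancy requires −α(T_deep − T_surf) + β(S_deep − S_surf′) = 0.
S_surf′ = S_deep − (α/β)·ΔT = 34.55 − (2.6 × 10⁻⁴/7 × 10⁻⁴)·(-5.9) = 36.7414 psu.
Increase required: 36.7414 − 35.40 = 1.3414 psu.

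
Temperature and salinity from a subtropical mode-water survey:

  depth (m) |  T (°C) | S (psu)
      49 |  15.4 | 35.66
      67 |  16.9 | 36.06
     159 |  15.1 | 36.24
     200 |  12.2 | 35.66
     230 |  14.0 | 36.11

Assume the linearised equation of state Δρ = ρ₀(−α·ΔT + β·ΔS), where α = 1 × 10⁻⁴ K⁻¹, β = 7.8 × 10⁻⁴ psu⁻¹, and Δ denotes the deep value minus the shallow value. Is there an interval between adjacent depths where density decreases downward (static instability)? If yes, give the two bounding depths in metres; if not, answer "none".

159–200 m

Evaluate Δρ/ρ₀ = −αΔT + βΔS across each adjacent pair:
  49–67 m: −αΔT+βΔS = −(1 × 10⁻⁴)(+1.5)+(7.8 × 10⁻⁴)(+0.40) = 1.6 × 10⁻⁴ → stable
  67–159 m: −αΔT+βΔS = −(1 × 10⁻⁴)(-1.8)+(7.8 × 10⁻⁴)(+0.18) = 3.2 × 10⁻⁴ → stable
  159–200 m: −αΔT+βΔS = −(1 × 10⁻⁴)(-2.9)+(7.8 × 10⁻⁴)(-0.58) = -1.6 × 10⁻⁴ → UNSTABLE
  200–230 m: −αΔT+βΔS = −(1 × 10⁻⁴)(+1.8)+(7.8 × 10⁻⁴)(+0.45) = 1.7 × 10⁻⁴ → stable
The 159–200 m interval has Δρ < 0: lighter water underlies denser water.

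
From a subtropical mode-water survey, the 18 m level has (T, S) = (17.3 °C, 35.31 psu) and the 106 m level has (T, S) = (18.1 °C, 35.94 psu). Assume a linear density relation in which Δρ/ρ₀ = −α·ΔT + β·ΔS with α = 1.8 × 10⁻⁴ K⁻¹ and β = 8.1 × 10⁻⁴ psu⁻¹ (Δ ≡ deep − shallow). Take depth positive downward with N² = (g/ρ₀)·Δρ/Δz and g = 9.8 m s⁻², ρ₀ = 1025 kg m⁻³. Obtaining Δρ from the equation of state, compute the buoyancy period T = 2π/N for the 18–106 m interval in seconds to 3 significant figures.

ΔT = +0.8 K, ΔS = +0.63 psu (deep − shallow).
Δρ/ρ₀ = −αΔT + βΔS = -1.44 × 10⁻⁴ + 5.103 × 10⁻⁴ = 3.663 × 10⁻⁴, so Δρ ≈ 0.3755 kg m⁻³.
N² = (g/ρ₀)·Δρ/Δz = g·(Δρ/ρ₀)/Δz = 9.8 × 3.663 × 10⁻⁴ / 88 = 4.0792 × 10⁻⁵ s⁻².
N = √(4.0792 × 10⁻⁵) = 6.3869 × 10⁻³ rad s⁻¹ → T = 2π/N = 983.76 s ≈ 984 s.

984 s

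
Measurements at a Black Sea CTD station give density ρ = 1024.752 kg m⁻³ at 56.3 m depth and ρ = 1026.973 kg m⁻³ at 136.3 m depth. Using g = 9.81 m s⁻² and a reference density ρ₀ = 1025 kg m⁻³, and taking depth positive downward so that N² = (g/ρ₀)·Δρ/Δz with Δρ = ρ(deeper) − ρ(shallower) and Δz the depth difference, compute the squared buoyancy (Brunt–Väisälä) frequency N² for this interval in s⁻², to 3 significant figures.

2.66 × 10⁻⁴ s⁻²

Δρ = 1026.973 − 1024.752 = 2.221 kg m⁻³ over Δz = 136.3 − 56.3 = 80 m.
N² = (9.81/1025) × (2.221/80) = 2.6571 × 10⁻⁴ s⁻² ≈ 2.66 × 10⁻⁴ s⁻².
Since Δρ > 0 the layer is stably stratified.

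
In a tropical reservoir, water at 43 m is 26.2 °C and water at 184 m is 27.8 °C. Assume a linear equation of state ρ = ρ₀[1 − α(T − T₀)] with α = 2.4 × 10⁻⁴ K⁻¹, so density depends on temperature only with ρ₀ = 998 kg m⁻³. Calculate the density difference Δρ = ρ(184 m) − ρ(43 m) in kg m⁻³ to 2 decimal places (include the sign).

-0.38 kg m⁻³

ΔT = +1.6 K, Δρ/ρ₀ = −αΔT = -3.84 × 10⁻⁴.
Δρ = 998 × (-3.84 × 10⁻⁴) = -0.38 kg m⁻³.
Negative Δρ: lighter below, statically unstable.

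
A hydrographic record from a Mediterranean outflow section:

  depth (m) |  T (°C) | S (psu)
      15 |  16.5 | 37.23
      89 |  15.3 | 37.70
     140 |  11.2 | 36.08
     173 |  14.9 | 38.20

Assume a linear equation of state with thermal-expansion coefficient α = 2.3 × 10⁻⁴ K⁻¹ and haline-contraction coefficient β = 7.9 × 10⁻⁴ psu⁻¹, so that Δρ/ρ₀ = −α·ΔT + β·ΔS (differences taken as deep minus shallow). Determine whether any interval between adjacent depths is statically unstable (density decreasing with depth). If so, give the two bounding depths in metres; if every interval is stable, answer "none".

89–140 m

Evaluate Δρ/ρ₀ = −αΔT + βΔS across each adjacent pair:
  15–89 m: −αΔT+βΔS = −(2.3 × 10⁻⁴)(-1.2)+(7.9 × 10⁻⁴)(+0.47) = 6.5 × 10⁻⁴ → stable
  89–140 m: −αΔT+βΔS = −(2.3 × 10⁻⁴)(-4.1)+(7.9 × 10⁻⁴)(-1.62) = -3.4 × 10⁻⁴ → UNSTABLE
  140–173 m: −αΔT+βΔS = −(2.3 × 10⁻⁴)(+3.7)+(7.9 × 10⁻⁴)(+2.12) = 8.2 × 10⁻⁴ → stable
The 89–140 m interval has Δρ < 0: lighter water underlies denser water.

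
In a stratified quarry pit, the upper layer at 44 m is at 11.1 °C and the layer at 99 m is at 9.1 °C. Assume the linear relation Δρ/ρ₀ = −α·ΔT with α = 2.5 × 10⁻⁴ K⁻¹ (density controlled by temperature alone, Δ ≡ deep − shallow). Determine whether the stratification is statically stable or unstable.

ΔT = 9.1 − 11.1 = -2.0 K, so Δρ/ρ₀ = −αΔT = 5.00 × 10⁻⁴.
Δρ/ρ₀ > 0, so Δρ > 0: deeper water is denser → statically stable.

stable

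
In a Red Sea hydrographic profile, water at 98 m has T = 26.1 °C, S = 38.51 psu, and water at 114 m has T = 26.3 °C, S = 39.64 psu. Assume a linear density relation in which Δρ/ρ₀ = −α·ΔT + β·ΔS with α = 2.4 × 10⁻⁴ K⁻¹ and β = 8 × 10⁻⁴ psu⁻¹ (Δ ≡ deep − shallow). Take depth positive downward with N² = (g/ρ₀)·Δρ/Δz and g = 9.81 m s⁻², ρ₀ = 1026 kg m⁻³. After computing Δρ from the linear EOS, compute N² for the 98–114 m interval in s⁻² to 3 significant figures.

ΔT = +0.2 K, ΔS = +1.13 psu (deep − shallow).
Δρ/ρ₀ = −αΔT + βΔS = -4.80 × 10⁻⁵ + 9.04 × 10⁻⁴ = 8.56 × 10⁻⁴, so Δρ ≈ 0.8783 kg m⁻³.
N² = (g/ρ₀)·Δρ/Δz = g·(Δρ/ρ₀)/Δz = 9.81 × 8.56 × 10⁻⁴ / 16 = 5.2483 × 10⁻⁴ s⁻² ≈ 5.25 × 10⁻⁴ s⁻².

5.25 × 10⁻⁴ s⁻²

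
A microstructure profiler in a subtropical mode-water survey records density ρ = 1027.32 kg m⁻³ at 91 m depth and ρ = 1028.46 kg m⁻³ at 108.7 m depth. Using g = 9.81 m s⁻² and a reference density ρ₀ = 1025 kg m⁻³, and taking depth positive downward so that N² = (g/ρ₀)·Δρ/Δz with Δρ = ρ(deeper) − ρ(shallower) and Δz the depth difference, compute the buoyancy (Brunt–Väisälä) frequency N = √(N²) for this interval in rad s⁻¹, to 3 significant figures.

0.0248 rad s⁻¹

Δρ = 1028.46 − 1027.32 = 1.14 kg m⁻³ over Δz = 108.7 − 91 = 17.7 m.
N² = (9.81/1025) × (1.14/17.7) = 6.1642 × 10⁻⁴ s⁻².
N = √(6.1642 × 10⁻⁴) = 0.024828 rad s⁻¹ ≈ 0.0248 rad s⁻¹.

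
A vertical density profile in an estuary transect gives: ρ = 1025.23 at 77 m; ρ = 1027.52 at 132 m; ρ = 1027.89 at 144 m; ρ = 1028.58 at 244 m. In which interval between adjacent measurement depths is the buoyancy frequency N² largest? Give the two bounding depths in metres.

Compute the density gradient over each adjacent pair:
  77–132 m: Δρ/Δz = 2.29/55 = 0.042 kg m⁻⁴
  132–144 m: Δρ/Δz = 0.37/12 = 0.031 kg m⁻⁴
  144–244 m: Δρ/Δz = 0.69/100 = 6.9 × 10⁻³ kg m⁻⁴
The largest gradient is in the 77–132 m interval — the pycnocline.

77–132 m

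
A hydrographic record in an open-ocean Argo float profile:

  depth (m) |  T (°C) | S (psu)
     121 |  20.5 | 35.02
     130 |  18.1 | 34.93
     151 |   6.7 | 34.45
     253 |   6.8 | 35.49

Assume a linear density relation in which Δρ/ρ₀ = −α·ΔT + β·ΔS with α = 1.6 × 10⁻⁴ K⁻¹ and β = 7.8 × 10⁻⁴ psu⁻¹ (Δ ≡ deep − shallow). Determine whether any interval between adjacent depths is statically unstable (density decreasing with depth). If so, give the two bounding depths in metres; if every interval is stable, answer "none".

Evaluate Δρ/ρ₀ = −αΔT + βΔS across each adjacent pair:
  121–130 m: −αΔT+βΔS = −(1.6 × 10⁻⁴)(-2.4)+(7.8 × 10⁻⁴)(-0.09) = 3.1 × 10⁻⁴ → stable
  130–151 m: −αΔT+βΔS = −(1.6 × 10⁻⁴)(-11.4)+(7.8 × 10⁻⁴)(-0.48) = 1.4 × 10⁻³ → stable
  151–253 m: −αΔT+βΔS = −(1.6 × 10⁻⁴)(+0.1)+(7.8 × 10⁻⁴)(+1.04) = 8.0 × 10⁻⁴ → stable
Every interval has Δρ > 0: the column is stably stratified throughout.

none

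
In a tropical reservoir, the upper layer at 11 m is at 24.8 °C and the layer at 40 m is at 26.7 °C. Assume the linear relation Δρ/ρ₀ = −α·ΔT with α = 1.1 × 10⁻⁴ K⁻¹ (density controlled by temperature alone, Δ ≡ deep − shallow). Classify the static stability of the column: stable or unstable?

unstable

ΔT = 26.7 − 24.8 = +1.9 K, so Δρ/ρ₀ = −αΔT = -2.09 × 10⁻⁴.
Δρ/ρ₀ < 0, so Δρ < 0: deeper water is lighter → statically unstable; the column would overturn.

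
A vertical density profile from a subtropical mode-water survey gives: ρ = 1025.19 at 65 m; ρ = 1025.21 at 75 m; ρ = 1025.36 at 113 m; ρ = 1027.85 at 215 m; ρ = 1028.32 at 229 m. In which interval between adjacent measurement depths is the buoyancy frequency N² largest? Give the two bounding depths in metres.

215–229 m

Compute the density gradient over each adjacent pair:
  65–75 m: Δρ/Δz = 0.02/10 = 2.0 × 10⁻³ kg m⁻⁴
  75–113 m: Δρ/Δz = 0.15/38 = 3.9 × 10⁻³ kg m⁻⁴
  113–215 m: Δρ/Δz = 2.49/102 = 0.024 kg m⁻⁴
  215–229 m: Δρ/Δz = 0.47/14 = 0.034 kg m⁻⁴
The largest gradient is in the 215–229 m interval — the pycnocline.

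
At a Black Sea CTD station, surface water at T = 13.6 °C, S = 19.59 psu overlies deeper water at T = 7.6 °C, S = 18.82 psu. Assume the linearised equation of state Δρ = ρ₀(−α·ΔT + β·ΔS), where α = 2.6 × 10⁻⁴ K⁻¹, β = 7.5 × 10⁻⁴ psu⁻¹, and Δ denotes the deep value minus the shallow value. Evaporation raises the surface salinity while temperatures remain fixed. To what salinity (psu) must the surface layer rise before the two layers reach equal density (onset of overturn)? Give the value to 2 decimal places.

Neutral buoyancy requires −α(T_deep − T_surf) + β(S_deep − S_surf′) = 0.
S_surf′ = S_deep − (α/β)·ΔT = 18.82 − (2.6 × 10⁻⁴/7.5 × 10⁻⁴)·(-6.0) = 20.9000 psu.
Increase required: 20.9000 − 19.59 = 1.3100 psu.

20.90 psu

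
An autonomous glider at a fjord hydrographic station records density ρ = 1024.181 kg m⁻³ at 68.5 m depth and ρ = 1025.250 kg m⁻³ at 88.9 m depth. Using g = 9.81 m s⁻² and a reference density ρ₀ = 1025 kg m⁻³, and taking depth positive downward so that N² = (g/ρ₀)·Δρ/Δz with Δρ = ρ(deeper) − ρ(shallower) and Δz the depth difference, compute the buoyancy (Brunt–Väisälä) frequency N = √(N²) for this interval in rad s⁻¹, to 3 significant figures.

Δρ = 1025.250 − 1024.181 = 1.069 kg m⁻³ over Δz = 88.9 − 68.5 = 20.4 m.
N² = (9.81/1025) × (1.069/20.4) = 5.0153 × 10⁻⁴ s⁻².
N = √(5.0153 × 10⁻⁴) = 0.022395 rad s⁻¹ ≈ 0.0224 rad s⁻¹.

0.0224 rad s⁻¹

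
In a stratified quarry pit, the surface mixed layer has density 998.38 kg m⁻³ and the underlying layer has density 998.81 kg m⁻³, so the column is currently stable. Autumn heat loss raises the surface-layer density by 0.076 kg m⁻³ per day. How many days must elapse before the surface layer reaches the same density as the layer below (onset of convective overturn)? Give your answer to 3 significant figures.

5.66 days

Density deficit of the surface layer: 998.81 − 998.38 = 0.43 kg m⁻³.
Required change = 0.43 / 0.076 = 5.66 days.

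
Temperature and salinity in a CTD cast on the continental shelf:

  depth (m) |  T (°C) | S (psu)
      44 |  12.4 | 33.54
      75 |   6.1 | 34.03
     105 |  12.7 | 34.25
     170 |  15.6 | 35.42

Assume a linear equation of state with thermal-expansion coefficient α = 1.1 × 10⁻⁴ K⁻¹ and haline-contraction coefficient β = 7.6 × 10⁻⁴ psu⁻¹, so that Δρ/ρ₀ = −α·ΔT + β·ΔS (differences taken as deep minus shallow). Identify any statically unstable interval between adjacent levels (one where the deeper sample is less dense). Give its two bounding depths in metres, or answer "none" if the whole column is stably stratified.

75–105 m

Evaluate Δρ/ρ₀ = −αΔT + βΔS across each adjacent pair:
  44–75 m: −αΔT+βΔS = −(1.1 × 10⁻⁴)(-6.3)+(7.6 × 10⁻⁴)(+0.49) = 1.1 × 10⁻³ → stable
  75–105 m: −αΔT+βΔS = −(1.1 × 10⁻⁴)(+6.6)+(7.6 × 10⁻⁴)(+0.22) = -5.6 × 10⁻⁴ → UNSTABLE
  105–170 m: −αΔT+βΔS = −(1.1 × 10⁻⁴)(+2.9)+(7.6 × 10⁻⁴)(+1.17) = 5.7 × 10⁻⁴ → stable
The 75–105 m interval has Δρ < 0: lighter water underlies denser water.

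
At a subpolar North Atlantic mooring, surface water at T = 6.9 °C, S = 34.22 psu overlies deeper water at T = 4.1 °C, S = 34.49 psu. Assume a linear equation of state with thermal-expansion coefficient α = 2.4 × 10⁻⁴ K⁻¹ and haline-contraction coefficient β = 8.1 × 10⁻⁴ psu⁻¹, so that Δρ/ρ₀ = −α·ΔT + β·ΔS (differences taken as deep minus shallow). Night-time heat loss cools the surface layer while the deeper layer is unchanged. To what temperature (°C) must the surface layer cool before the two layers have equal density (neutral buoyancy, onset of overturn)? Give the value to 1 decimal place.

Neutral buoyancy requires Δρ = 0, i.e. −α(T_deep − T_surf′) + β(S_deep − S_surf) = 0.
T_surf′ = T_deep − (β/α)·ΔS = 4.1 − (8.1 × 10⁻⁴/2.4 × 10⁻⁴)·(+0.27) = 3.189 °C.
Cooling required: 6.9 − (3.189) = 3.711 °C.

3.2 °C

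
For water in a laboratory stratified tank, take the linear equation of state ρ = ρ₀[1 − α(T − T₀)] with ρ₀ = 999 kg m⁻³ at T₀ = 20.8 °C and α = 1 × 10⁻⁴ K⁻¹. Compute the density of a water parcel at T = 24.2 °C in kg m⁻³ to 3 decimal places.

T − T₀ = +3.4 K.
Bracket = 1 − α·(+3.4) = 1 + (-3.40 × 10⁻⁴) = 0.9996600.
ρ = 999 × 0.9996600 = 998.660 kg m⁻³.

998.660 kg m⁻³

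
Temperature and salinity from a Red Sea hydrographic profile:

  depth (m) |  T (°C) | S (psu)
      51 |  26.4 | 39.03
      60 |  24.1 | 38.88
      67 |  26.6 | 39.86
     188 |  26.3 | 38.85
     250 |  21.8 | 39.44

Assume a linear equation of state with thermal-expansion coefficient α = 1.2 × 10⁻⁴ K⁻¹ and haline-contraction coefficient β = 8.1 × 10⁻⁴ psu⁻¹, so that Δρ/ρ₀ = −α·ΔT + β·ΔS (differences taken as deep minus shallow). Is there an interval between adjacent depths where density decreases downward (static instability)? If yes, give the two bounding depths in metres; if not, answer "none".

Evaluate Δρ/ρ₀ = −αΔT + βΔS across each adjacent pair:
  51–60 m: −αΔT+βΔS = −(1.2 × 10⁻⁴)(-2.3)+(8.1 × 10⁻⁴)(-0.15) = 1.5 × 10⁻⁴ → stable
  60–67 m: −αΔT+βΔS = −(1.2 × 10⁻⁴)(+2.5)+(8.1 × 10⁻⁴)(+0.98) = 4.9 × 10⁻⁴ → stable
  67–188 m: −αΔT+βΔS = −(1.2 × 10⁻⁴)(-0.3)+(8.1 × 10⁻⁴)(-1.01) = -7.8 × 10⁻⁴ → UNSTABLE
  188–250 m: −αΔT+βΔS = −(1.2 × 10⁻⁴)(-4.5)+(8.1 × 10⁻⁴)(+0.59) = 1.0 × 10⁻³ → stable
The 67–188 m interval has Δρ < 0: lighter water underlies denser water.

67–188 m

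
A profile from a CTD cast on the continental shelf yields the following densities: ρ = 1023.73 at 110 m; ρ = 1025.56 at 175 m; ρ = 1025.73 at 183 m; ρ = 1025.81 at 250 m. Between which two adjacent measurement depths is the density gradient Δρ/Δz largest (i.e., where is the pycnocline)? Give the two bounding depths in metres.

110–175 m

Compute the density gradient over each adjacent pair:
  110–175 m: Δρ/Δz = 1.83/65 = 0.028 kg m⁻⁴
  175–183 m: Δρ/Δz = 0.17/8 = 0.021 kg m⁻⁴
  183–250 m: Δρ/Δz = 0.08/67 = 1.2 × 10⁻³ kg m⁻⁴
The largest gradient is in the 110–175 m interval — the pycnocline.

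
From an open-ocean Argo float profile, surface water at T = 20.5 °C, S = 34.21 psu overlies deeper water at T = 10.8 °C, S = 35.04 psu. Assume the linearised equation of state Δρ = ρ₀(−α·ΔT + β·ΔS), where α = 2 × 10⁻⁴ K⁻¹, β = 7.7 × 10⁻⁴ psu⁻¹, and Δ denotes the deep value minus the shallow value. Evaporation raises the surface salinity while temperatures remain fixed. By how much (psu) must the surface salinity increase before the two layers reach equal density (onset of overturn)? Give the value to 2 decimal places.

3.35 psu

Neutral buoyancy requires −α(T_deep − T_surf) + β(S_deep − S_surf′) = 0.
S_surf′ = S_deep − (α/β)·ΔT = 35.04 − (2 × 10⁻⁴/7.7 × 10⁻⁴)·(-9.7) = 37.5595 psu.
Increase required: 37.5595 − 34.21 = 3.3495 psu.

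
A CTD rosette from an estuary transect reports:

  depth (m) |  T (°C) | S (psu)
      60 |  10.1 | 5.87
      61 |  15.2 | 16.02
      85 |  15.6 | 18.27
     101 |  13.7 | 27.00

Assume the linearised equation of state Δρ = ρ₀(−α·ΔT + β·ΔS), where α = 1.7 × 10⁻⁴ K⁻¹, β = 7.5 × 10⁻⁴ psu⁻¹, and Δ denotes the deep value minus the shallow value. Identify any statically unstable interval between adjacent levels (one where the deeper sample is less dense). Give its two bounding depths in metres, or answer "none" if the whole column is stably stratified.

none

Evaluate Δρ/ρ₀ = −αΔT + βΔS across each adjacent pair:
  60–61 m: −αΔT+βΔS = −(1.7 × 10⁻⁴)(+5.1)+(7.5 × 10⁻⁴)(+10.15) = 6.7 × 10⁻³ → stable
  61–85 m: −αΔT+βΔS = −(1.7 × 10⁻⁴)(+0.4)+(7.5 × 10⁻⁴)(+2.25) = 1.6 × 10⁻³ → stable
  85–101 m: −αΔT+βΔS = −(1.7 × 10⁻⁴)(-1.9)+(7.5 × 10⁻⁴)(+8.73) = 6.9 × 10⁻³ → stable
Every interval has Δρ > 0: the column is stably stratified throughout.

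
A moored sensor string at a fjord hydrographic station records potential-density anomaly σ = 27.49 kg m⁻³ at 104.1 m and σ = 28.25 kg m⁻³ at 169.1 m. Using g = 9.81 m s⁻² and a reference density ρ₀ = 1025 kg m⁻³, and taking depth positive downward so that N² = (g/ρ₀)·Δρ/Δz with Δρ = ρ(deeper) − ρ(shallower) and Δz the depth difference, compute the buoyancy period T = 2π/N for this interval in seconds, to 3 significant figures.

594 s

Δρ = 1028.25 − 1027.49 = 0.76 kg m⁻³ over Δz = 169.1 − 104.1 = 65 m.
N² = (9.81/1025) × (0.76/65) = 1.1190 × 10⁻⁴ s⁻².
N = √(1.1190 × 10⁻⁴) = 0.010578 rad s⁻¹, so T = 2π/N = 593.99 s ≈ 594 s.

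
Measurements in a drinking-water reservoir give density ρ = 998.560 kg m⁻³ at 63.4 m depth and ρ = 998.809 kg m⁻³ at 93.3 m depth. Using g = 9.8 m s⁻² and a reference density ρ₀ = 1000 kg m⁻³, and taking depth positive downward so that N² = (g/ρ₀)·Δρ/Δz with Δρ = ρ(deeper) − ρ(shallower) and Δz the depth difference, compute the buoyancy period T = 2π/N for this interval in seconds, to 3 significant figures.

Δρ = 998.809 − 998.560 = 0.249 kg m⁻³ over Δz = 93.3 − 63.4 = 29.9 m.
N² = (9.8/1000) × (0.249/29.9) = 8.1612 × 10⁻⁵ s⁻².
N = √(8.1612 × 10⁻⁵) = 9.0339 × 10⁻³ rad s⁻¹, so T = 2π/N = 695.51 s ≈ 696 s.

696 s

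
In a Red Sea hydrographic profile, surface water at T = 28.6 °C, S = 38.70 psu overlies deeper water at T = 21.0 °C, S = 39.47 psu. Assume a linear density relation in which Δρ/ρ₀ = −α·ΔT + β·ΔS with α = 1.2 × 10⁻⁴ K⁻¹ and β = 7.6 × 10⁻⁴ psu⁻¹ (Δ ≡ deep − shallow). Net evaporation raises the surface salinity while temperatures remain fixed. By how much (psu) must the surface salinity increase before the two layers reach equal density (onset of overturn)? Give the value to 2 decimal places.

1.97 psu

Neutral buoyancy requires −α(T_deep − T_surf) + β(S_deep − S_surf′) = 0.
S_surf′ = S_deep − (α/β)·ΔT = 39.47 − (1.2 × 10⁻⁴/7.6 × 10⁻⁴)·(-7.6) = 40.6700 psu.
Increase required: 40.6700 − 38.70 = 1.9700 psu.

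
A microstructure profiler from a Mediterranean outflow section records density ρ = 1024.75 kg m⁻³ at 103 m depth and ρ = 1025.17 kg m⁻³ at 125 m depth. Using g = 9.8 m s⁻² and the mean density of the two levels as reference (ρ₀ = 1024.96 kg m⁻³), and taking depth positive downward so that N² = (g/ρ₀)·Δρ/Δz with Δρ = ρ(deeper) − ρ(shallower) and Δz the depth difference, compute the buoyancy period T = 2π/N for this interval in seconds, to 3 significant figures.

465 s

Δρ = 1025.17 − 1024.75 = 0.42 kg m⁻³ over Δz = 125 − 103 = 22 m.
N² = (9.8/1024.96) × (0.42/22) = 1.8253 × 10⁻⁴ s⁻².
N = √(1.8253 × 10⁻⁴) = 0.013510 rad s⁻¹, so T = 2π/N = 465.08 s ≈ 465 s.
A positive N² confirms static stability across the interval.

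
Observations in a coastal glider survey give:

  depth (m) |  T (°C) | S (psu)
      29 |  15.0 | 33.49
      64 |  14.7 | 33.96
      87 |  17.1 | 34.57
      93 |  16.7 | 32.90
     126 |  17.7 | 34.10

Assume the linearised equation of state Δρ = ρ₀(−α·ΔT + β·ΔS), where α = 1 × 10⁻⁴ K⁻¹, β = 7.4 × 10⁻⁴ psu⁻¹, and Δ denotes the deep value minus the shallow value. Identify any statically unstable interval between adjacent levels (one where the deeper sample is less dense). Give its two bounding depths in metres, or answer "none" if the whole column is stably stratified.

87–93 m

Evaluate Δρ/ρ₀ = −αΔT + βΔS across each adjacent pair:
  29–64 m: −αΔT+βΔS = −(1 × 10⁻⁴)(-0.3)+(7.4 × 10⁻⁴)(+0.47) = 3.8 × 10⁻⁴ → stable
  64–87 m: −αΔT+βΔS = −(1 × 10⁻⁴)(+2.4)+(7.4 × 10⁻⁴)(+0.61) = 2.1 × 10⁻⁴ → stable
  87–93 m: −αΔT+βΔS = −(1 × 10⁻⁴)(-0.4)+(7.4 × 10⁻⁴)(-1.67) = -1.2 × 10⁻³ → UNSTABLE
  93–126 m: −αΔT+βΔS = −(1 × 10⁻⁴)(+1.0)+(7.4 × 10⁻⁴)(+1.20) = 7.9 × 10⁻⁴ → stable
The 87–93 m interval has Δρ < 0: lighter water underlies denser water.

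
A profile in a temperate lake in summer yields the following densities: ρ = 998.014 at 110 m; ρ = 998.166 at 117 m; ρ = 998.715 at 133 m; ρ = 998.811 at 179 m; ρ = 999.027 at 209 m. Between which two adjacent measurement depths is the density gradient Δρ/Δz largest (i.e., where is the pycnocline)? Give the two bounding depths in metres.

Compute the density gradient over each adjacent pair:
  110–117 m: Δρ/Δz = 0.152/7 = 0.022 kg m⁻⁴
  117–133 m: Δρ/Δz = 0.549/16 = 0.034 kg m⁻⁴
  133–179 m: Δρ/Δz = 0.096/46 = 2.1 × 10⁻³ kg m⁻⁴
  179–209 m: Δρ/Δz = 0.216/30 = 7.2 × 10⁻³ kg m⁻⁴
The largest gradient is in the 117–133 m interval — the pycnocline.

117–133 m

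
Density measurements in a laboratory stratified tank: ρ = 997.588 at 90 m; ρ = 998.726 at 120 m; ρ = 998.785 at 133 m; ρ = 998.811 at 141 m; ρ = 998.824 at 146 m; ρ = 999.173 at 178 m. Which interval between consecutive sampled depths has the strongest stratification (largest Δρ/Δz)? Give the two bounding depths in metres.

90–120 m

Compute the density gradient over each adjacent pair:
  90–120 m: Δρ/Δz = 1.138/30 = 0.038 kg m⁻⁴
  120–133 m: Δρ/Δz = 0.059/13 = 4.5 × 10⁻³ kg m⁻⁴
  133–141 m: Δρ/Δz = 0.026/8 = 3.2 × 10⁻³ kg m⁻⁴
  141–146 m: Δρ/Δz = 0.013/5 = 2.6 × 10⁻³ kg m⁻⁴
  146–178 m: Δρ/Δz = 0.349/32 = 0.011 kg m⁻⁴
The largest gradient is in the 90–120 m interval — the pycnocline.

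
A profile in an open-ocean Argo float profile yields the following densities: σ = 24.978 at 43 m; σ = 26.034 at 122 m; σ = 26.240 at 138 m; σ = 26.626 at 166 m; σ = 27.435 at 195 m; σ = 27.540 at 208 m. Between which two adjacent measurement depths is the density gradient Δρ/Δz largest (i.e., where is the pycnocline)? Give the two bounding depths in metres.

Compute the density gradient over each adjacent pair:
  43–122 m: Δρ/Δz = 1.056/79 = 0.013 kg m⁻⁴
  122–138 m: Δρ/Δz = 0.206/16 = 0.013 kg m⁻⁴
  138–166 m: Δρ/Δz = 0.386/28 = 0.014 kg m⁻⁴
  166–195 m: Δρ/Δz = 0.809/29 = 0.028 kg m⁻⁴
  195–208 m: Δρ/Δz = 0.105/13 = 8.1 × 10⁻³ kg m⁻⁴
The largest gradient is in the 166–195 m interval — the pycnocline.

166–195 m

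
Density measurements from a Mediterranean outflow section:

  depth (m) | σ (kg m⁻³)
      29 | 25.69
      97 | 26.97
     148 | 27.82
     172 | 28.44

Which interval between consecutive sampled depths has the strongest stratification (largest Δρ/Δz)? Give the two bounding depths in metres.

148–172 m

Compute the density gradient over each adjacent pair:
  29–97 m: Δρ/Δz = 1.28/68 = 0.019 kg m⁻⁴
  97–148 m: Δρ/Δz = 0.85/51 = 0.017 kg m⁻⁴
  148–172 m: Δρ/Δz = 0.62/24 = 0.026 kg m⁻⁴
The largest gradient is in the 148–172 m interval — the pycnocline.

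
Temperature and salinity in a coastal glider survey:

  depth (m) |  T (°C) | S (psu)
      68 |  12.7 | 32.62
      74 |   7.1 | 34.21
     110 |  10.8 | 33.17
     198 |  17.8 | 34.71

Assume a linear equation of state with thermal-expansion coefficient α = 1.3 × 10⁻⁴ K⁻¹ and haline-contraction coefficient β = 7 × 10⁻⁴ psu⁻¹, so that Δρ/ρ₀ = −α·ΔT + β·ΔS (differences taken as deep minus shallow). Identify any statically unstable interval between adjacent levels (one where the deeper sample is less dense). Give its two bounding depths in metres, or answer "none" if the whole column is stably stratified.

Evaluate Δρ/ρ₀ = −αΔT + βΔS across each adjacent pair:
  68–74 m: −αΔT+βΔS = −(1.3 × 10⁻⁴)(-5.6)+(7 × 10⁻⁴)(+1.59) = 1.8 × 10⁻³ → stable
  74–110 m: −αΔT+βΔS = −(1.3 × 10⁻⁴)(+3.7)+(7 × 10⁻⁴)(-1.04) = -1.2 × 10⁻³ → UNSTABLE
  110–198 m: −αΔT+βΔS = −(1.3 × 10⁻⁴)(+7.0)+(7 × 10⁻⁴)(+1.54) = 1.7 × 10⁻⁴ → stable
The 74–110 m interval has Δρ < 0: lighter water underlies denser water.

74–110 m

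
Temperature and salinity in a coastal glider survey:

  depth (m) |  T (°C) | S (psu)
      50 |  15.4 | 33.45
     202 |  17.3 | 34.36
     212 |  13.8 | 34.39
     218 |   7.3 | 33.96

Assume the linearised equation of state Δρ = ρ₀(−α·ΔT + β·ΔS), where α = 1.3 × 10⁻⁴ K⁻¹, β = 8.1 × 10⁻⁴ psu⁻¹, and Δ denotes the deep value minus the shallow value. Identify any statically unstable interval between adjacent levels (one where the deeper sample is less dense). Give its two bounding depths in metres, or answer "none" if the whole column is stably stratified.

Evaluate Δρ/ρ₀ = −αΔT + βΔS across each adjacent pair:
  50–202 m: −αΔT+βΔS = −(1.3 × 10⁻⁴)(+1.9)+(8.1 × 10⁻⁴)(+0.91) = 4.9 × 10⁻⁴ → stable
  202–212 m: −αΔT+βΔS = −(1.3 × 10⁻⁴)(-3.5)+(8.1 × 10⁻⁴)(+0.03) = 4.8 × 10⁻⁴ → stable
  212–218 m: −αΔT+βΔS = −(1.3 × 10⁻⁴)(-6.5)+(8.1 × 10⁻⁴)(-0.43) = 5.0 × 10⁻⁴ → stable
Every interval has Δρ > 0: the column is stably stratified throughout.

none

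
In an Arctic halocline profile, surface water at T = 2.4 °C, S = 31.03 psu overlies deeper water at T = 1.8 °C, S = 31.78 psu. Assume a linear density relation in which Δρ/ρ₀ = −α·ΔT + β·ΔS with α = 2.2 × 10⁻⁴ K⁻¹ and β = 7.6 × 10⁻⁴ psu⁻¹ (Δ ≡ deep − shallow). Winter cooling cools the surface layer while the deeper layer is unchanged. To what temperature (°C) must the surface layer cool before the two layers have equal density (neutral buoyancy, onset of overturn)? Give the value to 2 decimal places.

-0.79 °C

Neutral buoyancy requires Δρ = 0, i.e. −α(T_deep − T_surf′) + β(S_deep − S_surf) = 0.
T_surf′ = T_deep − (β/α)·ΔS = 1.8 − (7.6 × 10⁻⁴/2.2 × 10⁻⁴)·(+0.75) = -0.7909 °C.
Cooling required: 2.4 − (-0.7909) = 3.1909 °C.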